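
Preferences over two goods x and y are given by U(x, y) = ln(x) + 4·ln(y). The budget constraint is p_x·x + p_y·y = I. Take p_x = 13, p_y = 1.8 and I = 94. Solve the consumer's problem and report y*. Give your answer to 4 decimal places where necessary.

y* = 41.7778

MU_x/MU_y = (y)/(4·x); tangency sets this equal to p_x/p_y.
So p_y·y = 4·p_x·x; combined with the budget, a share 0.2 of income goes to x.
Demand: x*(p_x,p_y,I) = 0.2·I/p_x and y* = 0.8·I/p_y.
At p_x=13, p_y=1.8, I=94: y* = 0.8·94/1.8 = 41.7778.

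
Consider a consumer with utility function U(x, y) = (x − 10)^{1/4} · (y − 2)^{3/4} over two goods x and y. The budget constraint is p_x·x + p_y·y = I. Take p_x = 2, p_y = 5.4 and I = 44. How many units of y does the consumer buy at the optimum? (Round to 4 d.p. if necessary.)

y* = 3.8333

Let x' = x−10, y' = y−2. MRS = (1/3)·y'/x' = p_x/p_y.
After buying the subsistence bundle (10, 2), a share 0.25 of the remaining income goes to x: x* = 10 + 0.25·(I − 10p_x − 2p_y)/p_x.
Discretionary income = 44 − 10·2 − 2·5.4 = 13.2; y* = 2 + 0.75·13.2/5.4 = 3.8333.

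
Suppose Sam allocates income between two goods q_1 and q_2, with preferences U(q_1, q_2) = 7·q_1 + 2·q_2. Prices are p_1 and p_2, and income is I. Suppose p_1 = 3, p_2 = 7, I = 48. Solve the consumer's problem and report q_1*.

q_1* = 16

q_1 gives more utility per dollar, so spend all income on q_1: q_1* = I/p_1, q_2* = 0.
Numerically: q_1* = 16, q_2* = 0.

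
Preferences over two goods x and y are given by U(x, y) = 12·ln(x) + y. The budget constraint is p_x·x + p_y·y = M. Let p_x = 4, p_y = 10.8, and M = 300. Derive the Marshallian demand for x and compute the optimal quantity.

Set MRS = p_x/p_y: (12/x)/1 = p_x/p_y.
So x*(p_x,p_y) = 12·p_y/p_x, independent of income; and y* = (M − 12·p_y)/p_y.
At the given prices: x* = 12·10.8/4 = 32.4.

x* = 32.4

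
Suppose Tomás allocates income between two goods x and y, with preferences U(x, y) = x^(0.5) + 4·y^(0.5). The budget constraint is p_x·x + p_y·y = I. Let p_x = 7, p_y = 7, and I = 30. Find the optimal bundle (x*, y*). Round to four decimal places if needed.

x* = 0.2521, y* = 4.0336

MRS = MU_x/MU_y = (1/4)·(y/x)^(0.5). Set equal to p_x/p_y.
Hence y/x = (4·p_x/p_y)^(1/(0.5)), i.e. raised to the 2 power.
Substitute y = (y/x)·x into the budget: x* = I/(p_x + p_y·(y/x)).
Numerically y/x = 16, so x* = 30/(7 + 7·16) = 0.2521 and y* = 16·0.2521 = 4.0336.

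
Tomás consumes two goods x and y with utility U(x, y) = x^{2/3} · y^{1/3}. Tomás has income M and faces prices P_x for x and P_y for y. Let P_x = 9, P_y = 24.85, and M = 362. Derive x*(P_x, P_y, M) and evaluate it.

x* = 26.8148

MU_x/MU_y = (2/3·y)/(1/3·x); tangency sets this equal to P_x/P_y.
So 2/3·P_y·y = 1/3·P_x·x; combined with the budget, a share 2/3 of income goes to x.
Demand: x*(P_x,P_y,M) = 2/3·M/P_x and y* = 1/3·M/P_y.
At P_x=9, P_y=24.85, M=362: x* = 2/3·362/9 = 26.8148.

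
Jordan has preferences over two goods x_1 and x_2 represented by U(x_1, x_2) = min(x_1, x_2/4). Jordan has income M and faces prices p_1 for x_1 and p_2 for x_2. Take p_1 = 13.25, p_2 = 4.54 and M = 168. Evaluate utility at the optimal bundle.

Leontief preferences: the optimum is at the kink where x_1/1 = x_2/4, i.e. x_2 = 4·x_1.
Budget: p_1·x_1 + p_2·4·x_1 = M, so (p_1 + 4·p_2)·x_1 = M.
Demand: x_1*(p_1,p_2,M) = M/(p_1 + 4·p_2), x_2* = 4·M/(p_1 + 4·p_2).
Here 13.25 + 4·4.54 = 31.41, giving x_1* = 5.3486 and x_2* = 21.3945.
Utility at the optimum: U(5.3486, 21.3945) = 5.3486.

V = 5.3486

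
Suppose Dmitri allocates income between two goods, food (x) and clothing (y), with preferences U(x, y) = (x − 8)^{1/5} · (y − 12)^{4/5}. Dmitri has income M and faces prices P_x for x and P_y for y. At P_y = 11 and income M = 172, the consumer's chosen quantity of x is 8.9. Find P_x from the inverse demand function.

P_x = 3.2

This is Cobb-Douglas in (x−8, y−12): tangency gives 0.2·P_y·(y−12) = 0.8·P_x·(x−8).
After buying the subsistence bundle (8, 12), a share 0.2 of the remaining income goes to x: x* = 8 + 0.2·(M − 8P_x − 12P_y)/P_x.
Set x* = 8.9 in the demand function and solve for P_x: P_x = 3.2.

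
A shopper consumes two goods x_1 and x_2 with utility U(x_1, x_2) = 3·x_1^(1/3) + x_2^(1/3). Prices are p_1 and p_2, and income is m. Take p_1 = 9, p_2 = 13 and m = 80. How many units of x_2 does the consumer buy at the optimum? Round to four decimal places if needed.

From the CES first-order condition, 3·(x_2/x_1)^(2/3) = p_1/p_2.
Solve for the ratio: x_2/x_1 = [(1/3)·p_1/p_2]^(1.5).
Substitute x_2 = (x_2/x_1)·x_1 into the budget: x_1* = m/(p_1 + p_2·(x_2/x_1)).
Numerically x_2/x_1 = 0.110858, so x_1* = 80/(9 + 13·0.110858) = 7.662 and x_2* = 0.110858·7.662 = 0.8494.

x_2* = 0.8494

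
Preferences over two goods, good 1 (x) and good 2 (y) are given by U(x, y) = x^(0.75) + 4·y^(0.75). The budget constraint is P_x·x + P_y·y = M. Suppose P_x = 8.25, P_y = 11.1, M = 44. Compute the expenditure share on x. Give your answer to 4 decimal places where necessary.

share on x = 0.0094

MRS = MU_x/MU_y = (1/4)·(y/x)^(0.25). Set equal to P_x/P_y.
Hence y/x = (4·P_x/P_y)^(1/(0.25)), i.e. raised to the 4 power.
With the ratio pinned down, the budget gives x* = M/(P_x + P_y·(y/x)) and y* = (y/x)·x*.
Numerically y/x = 78.12029, so x* = 44/(8.25 + 11.1·78.12029) = 0.0503 and y* = 78.12029·0.0503 = 3.9266.
Expenditure on x: 8.25·0.0503 = 0.4147; share = 0.0094.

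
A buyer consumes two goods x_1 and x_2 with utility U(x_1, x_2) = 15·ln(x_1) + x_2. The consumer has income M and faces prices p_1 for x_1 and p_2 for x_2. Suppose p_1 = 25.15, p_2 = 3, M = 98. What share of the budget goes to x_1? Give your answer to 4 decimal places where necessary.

Set MRS = p_1/p_2: (15/x_1)/1 = p_1/p_2.
So x_1*(p_1,p_2) = 15·p_2/p_1, independent of income; and x_2* = (M − 15·p_2)/p_2.
At the given prices: x_1* = 15·3/25.15 = 1.7893, and x_2* = 17.6667.
Expenditure on x_1: 25.15·1.7893 = 45; share = 0.4592.

share on x_1 = 0.4592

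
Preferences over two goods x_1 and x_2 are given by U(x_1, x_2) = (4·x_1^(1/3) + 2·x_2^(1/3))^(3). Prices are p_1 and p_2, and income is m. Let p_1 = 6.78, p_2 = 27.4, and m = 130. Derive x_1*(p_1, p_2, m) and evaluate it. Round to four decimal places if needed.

From the CES first-order condition, 2·(x_2/x_1)^(2/3) = p_1/p_2.
Solve for the ratio: x_2/x_1 = [(1/2)·p_1/p_2]^(1.5).
Substitute x_2 = (x_2/x_1)·x_1 into the budget: x_1* = m/(p_1 + p_2·(x_2/x_1)).
Numerically x_2/x_1 = 0.043518, so x_1* = 130/(6.78 + 27.4·0.043518) = 16.3062.

x_1* = 16.3062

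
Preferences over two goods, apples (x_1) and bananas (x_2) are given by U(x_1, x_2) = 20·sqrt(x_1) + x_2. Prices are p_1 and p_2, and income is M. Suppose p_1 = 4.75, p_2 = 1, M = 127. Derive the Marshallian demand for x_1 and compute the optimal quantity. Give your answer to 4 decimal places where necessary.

Set MRS = p_1/p_2: 10·x_1^(−1/2) = p_1/p_2.
Solve: √x_1 = 10·p_2/p_1, so x_1*(p_1,p_2) = (10·p_2/p_1)², and x_2* = (M − p_1·x_1*)/p_2.
Plugging in: x_1* = (10·1/4.75)² = 4.4321.

x_1* = 4.4321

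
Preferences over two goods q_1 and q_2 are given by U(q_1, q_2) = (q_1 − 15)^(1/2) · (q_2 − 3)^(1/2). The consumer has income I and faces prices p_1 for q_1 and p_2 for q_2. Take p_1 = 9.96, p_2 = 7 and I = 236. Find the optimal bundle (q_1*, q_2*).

q_1* = 18.2932, q_2* = 7.6857

Let q_1' = q_1−15, q_2' = q_2−3. MRS = q_2'/q_1' = p_1/p_2.
Substituting into the budget: q_1* = 15 + 0.5·(I − 15·p_1 − 3·p_2)/p_1, and q_2* = 3 + 0.5·(…)/p_2.
Discretionary income = 236 − 15·9.96 − 3·7 = 65.6; q_1* = 15 + 0.5·65.6/9.96 = 18.2932; q_2* = 3 + 0.5·65.6/7 = 7.6857.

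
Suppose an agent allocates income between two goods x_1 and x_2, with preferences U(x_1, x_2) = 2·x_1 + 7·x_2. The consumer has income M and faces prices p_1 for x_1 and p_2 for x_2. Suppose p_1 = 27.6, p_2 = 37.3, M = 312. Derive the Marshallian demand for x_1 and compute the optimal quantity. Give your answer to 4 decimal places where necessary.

x_1* = 0

Perfect substitutes: compare marginal utility per dollar. 2/p_1 vs 7/p_2 → 0.0725 vs 0.1877.
x_2 gives more utility per dollar, so spend all income on x_2: x_2* = M/p_2, x_1* = 0.
Numerically: x_1* = 0, x_2* = 8.3646.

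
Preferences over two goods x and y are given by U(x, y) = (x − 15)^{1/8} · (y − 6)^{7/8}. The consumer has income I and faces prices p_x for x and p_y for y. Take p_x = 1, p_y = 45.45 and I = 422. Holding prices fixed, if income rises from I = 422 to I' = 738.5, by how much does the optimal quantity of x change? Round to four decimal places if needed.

Δx* = 39.5625

This is Cobb-Douglas in (x−15, y−6): tangency gives 0.125·p_y·(y−6) = 0.875·p_x·(x−15).
After buying the subsistence bundle (15, 6), a share 0.125 of the remaining income goes to x: x* = 15 + 0.125·(I − 15p_x − 6p_y)/p_x.
Discretionary income = 422 − 15·1 − 6·45.45 = 134.3; x* = 15 + 0.125·134.3/1 = 31.7875.
At I' = 738.5: x* = 71.35. Change: 71.35 − 31.7875 = 39.5625.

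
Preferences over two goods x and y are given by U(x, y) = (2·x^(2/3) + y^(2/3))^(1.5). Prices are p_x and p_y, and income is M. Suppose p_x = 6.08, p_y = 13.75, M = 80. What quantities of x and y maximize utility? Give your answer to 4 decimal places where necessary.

MU_x ∝ 2·x^(-1/3), MU_y ∝ y^(-1/3), so MRS = 2·(y/x)^(1/3) = p_x/p_y.
Hence y/x = ((1/2)·p_x/p_y)^(1/(1/3)), i.e. raised to the 3 power.
Substitute y = (y/x)·x into the budget: x* = M/(p_x + p_y·(y/x)).
Numerically y/x = 0.010807, so x* = 80/(6.08 + 13.75·0.010807) = 12.844 and y* = 0.010807·12.844 = 0.1388.

x* = 12.844, y* = 0.1388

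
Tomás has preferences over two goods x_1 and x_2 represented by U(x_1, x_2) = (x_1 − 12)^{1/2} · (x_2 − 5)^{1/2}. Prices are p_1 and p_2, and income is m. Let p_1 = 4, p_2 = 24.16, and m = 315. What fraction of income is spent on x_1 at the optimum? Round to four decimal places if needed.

After buying the subsistence bundle (12, 5), a share 0.5 of the remaining income goes to x_1: x_1* = 12 + 0.5·(m − 12p_1 − 5p_2)/p_1.
Discretionary income = 315 − 12·4 − 5·24.16 = 146.2; x_1* = 12 + 0.5·146.2/4 = 30.275; x_2* = 5 + 0.5·146.2/24.16 = 8.0257.
Expenditure on x_1: 4·30.275 = 121.1; share = 0.3844.

share on x_1 = 0.3844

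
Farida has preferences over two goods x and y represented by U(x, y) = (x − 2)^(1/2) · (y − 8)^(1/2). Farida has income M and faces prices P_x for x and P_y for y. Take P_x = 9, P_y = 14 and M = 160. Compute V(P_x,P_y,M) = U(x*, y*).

MRS = (y−8)/(x−2). Tangency with P_x/P_y gives y−8 = (P_x/P_y)·(x−2).
After buying the subsistence bundle (2, 8), a share 0.5 of the remaining income goes to x: x* = 2 + 0.5·(M − 2P_x − 8P_y)/P_x.
Discretionary income = 160 − 2·9 − 8·14 = 30; x* = 2 + 0.5·30/9 = 3.6667; y* = 8 + 0.5·30/14 = 9.0714.
Utility at the optimum: U(3.6667, 9.0714) = 1.3363.

V = 1.3363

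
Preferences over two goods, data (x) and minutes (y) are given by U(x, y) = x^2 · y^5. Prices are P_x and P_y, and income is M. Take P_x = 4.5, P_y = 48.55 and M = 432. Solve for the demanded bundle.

The MRS is (2/5)·y/x. Set MRS = P_x/P_y.
So 2·P_y·y = 5·P_x·x; combined with the budget, a share 2/7 of income goes to x.
Demand: x*(P_x,P_y,M) = 2/7·M/P_x and y* = 5/7·M/P_y.
At P_x=4.5, P_y=48.55, M=432: x* = 2/7·432/4.5 = 27.4286, y* = 6.3557.

x* = 27.4286, y* = 6.3557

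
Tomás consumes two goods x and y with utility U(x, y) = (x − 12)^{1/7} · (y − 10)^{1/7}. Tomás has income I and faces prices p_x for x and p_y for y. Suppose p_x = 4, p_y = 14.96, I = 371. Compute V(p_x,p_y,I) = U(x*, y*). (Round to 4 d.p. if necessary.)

MRS = (y−10)/(x−12). Tangency with p_x/p_y gives y−10 = (p_x/p_y)·(x−12).
Substituting into the budget: x* = 12 + 0.5·(I − 12·p_x − 10·p_y)/p_x, and y* = 10 + 0.5·(…)/p_y.
Discretionary income = 371 − 12·4 − 10·14.96 = 173.4; x* = 12 + 0.5·173.4/4 = 33.675; y* = 10 + 0.5·173.4/14.96 = 15.7955.
Utility at the optimum: U(33.675, 15.7955) = 1.9946.

V = 1.9946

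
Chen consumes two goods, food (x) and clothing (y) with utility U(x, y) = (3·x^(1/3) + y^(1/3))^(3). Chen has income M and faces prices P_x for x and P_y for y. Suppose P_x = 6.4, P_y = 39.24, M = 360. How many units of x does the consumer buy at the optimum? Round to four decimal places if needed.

MRS = MU_x/MU_y = 3·(y/x)^(2/3). Set equal to P_x/P_y.
Solve for the ratio: y/x = [(1/3)·P_x/P_y]^(1.5).
Substitute y = (y/x)·x into the budget: x* = M/(P_x + P_y·(y/x)).
Numerically y/x = 0.012676, so x* = 360/(6.4 + 39.24·0.012676) = 52.1934.

x* = 52.1934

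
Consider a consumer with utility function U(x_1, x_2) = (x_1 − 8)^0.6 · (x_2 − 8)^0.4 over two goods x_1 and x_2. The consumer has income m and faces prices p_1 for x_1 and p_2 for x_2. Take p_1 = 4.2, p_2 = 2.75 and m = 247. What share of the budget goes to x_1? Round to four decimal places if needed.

This is Cobb-Douglas in (x_1−8, x_2−8): tangency gives 0.6·p_2·(x_2−8) = 0.4·p_1·(x_1−8).
Substituting into the budget: x_1* = 8 + 0.6·(m − 8·p_1 − 8·p_2)/p_1, and x_2* = 8 + 0.4·(…)/p_2.
Discretionary income = 247 − 8·4.2 − 8·2.75 = 191.4; x_1* = 8 + 0.6·191.4/4.2 = 35.3429; x_2* = 8 + 0.4·191.4/2.75 = 35.84.
Expenditure on x_1: 4.2·35.3429 = 148.44; share = 0.601.

share on x_1 = 0.601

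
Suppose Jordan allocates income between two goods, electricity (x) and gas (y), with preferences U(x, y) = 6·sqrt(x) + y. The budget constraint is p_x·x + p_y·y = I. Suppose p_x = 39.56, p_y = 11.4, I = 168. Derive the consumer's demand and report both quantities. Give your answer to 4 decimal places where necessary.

MU_x = 3/√x, MU_y = 1. Tangency: 3/√x = p_x/p_y.
Solve: √x = 3·p_y/p_x, so x*(p_x,p_y) = (3·p_y/p_x)², and y* = (I − p_x·x*)/p_y.
Plugging in: x* = (3·11.4/39.56)² = 0.7474, y* = 12.1433.

x* = 0.7474, y* = 12.1433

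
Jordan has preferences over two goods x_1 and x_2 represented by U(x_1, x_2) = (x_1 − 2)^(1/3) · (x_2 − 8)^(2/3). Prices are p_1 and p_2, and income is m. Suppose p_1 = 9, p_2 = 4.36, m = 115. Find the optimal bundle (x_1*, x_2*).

Let x_1' = x_1−2, x_2' = x_2−8. MRS = (1/2)·x_2'/x_1' = p_1/p_2.
After buying the subsistence bundle (2, 8), a share 1/3 of the remaining income goes to x_1: x_1* = 2 + 1/3·(m − 2p_1 − 8p_2)/p_1.
Discretionary income = 115 − 2·9 − 8·4.36 = 62.12; x_1* = 2 + 1/3·62.12/9 = 4.3007; x_2* = 8 + 2/3·62.12/4.36 = 17.4985.

x_1* = 4.3007, x_2* = 17.4985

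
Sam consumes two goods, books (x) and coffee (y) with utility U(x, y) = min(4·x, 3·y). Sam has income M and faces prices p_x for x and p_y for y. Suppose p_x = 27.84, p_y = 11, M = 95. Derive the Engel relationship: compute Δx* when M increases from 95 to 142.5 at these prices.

Δx* = 1.1175

With perfect complements, no substitution: consume in ratio x:y = 3:4.
Budget: p_x·x + p_y·(4/3)·x = M, so (3·p_x + 4·p_y)·x = 3·M.
Demand: x*(p_x,p_y,M) = 3·M/(3·p_x + 4·p_y), y* = 4·M/(3·p_x + 4·p_y).
Here 3·27.84 + 4·11 = 127.52, giving x* = 2.2349.
At M' = 142.5: x* = 3.3524. Change: 3.3524 − 2.2349 = 1.1175.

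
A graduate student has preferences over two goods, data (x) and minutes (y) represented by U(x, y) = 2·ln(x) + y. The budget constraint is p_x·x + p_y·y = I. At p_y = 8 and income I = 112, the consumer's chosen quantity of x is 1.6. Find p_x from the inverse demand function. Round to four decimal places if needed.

p_x = 10

Set MRS = p_x/p_y: (2/x)/1 = p_x/p_y.
So x*(p_x,p_y) = 2·p_y/p_x, independent of income; and y* = (I − 2·p_y)/p_y.
Set x* = 1.6 in the demand function and solve for p_x: p_x = 10.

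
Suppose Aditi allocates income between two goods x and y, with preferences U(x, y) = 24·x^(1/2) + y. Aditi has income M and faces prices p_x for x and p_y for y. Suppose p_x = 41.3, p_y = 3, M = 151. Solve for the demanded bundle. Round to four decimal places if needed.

Solve: √x = 12·p_y/p_x, so x*(p_x,p_y) = (12·p_y/p_x)², and y* = (M − p_x·x*)/p_y.
Plugging in: x* = (12·3/41.3)² = 0.7598, y* = 39.8733.

x* = 0.7598, y* = 39.8733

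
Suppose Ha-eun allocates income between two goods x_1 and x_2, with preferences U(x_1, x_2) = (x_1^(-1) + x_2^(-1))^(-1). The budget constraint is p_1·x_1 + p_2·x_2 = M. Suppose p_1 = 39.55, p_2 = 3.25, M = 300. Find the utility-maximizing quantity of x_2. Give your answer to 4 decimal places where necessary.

x_2* = 20.5656

MRS = MU_x_1/MU_x_2 = (x_2/x_1)^(2). Set equal to p_1/p_2.
Solve for the ratio: x_2/x_1 = [p_1/p_2]^(0.5).
Substitute x_2 = (x_2/x_1)·x_1 into the budget: x_1* = M/(p_1 + p_2·(x_2/x_1)).
Numerically x_2/x_1 = 3.488442, so x_1* = 300/(39.55 + 3.25·3.488442) = 5.8954 and x_2* = 3.488442·5.8954 = 20.5656.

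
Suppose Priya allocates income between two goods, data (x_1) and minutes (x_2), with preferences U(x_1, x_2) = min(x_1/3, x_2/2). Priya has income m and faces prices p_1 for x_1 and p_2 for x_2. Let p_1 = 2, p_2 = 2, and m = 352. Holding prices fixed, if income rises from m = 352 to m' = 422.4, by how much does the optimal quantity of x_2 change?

Δx_2* = 14.08

Demand: x_1*(p_1,p_2,m) = 3·m/(3·p_1 + 2·p_2), x_2* = 2·m/(3·p_1 + 2·p_2).
Here 3·2 + 2·2 = 10, giving x_2* = 70.4.
At m' = 422.4: x_2* = 84.48. Change: 84.48 − 70.4 = 14.08.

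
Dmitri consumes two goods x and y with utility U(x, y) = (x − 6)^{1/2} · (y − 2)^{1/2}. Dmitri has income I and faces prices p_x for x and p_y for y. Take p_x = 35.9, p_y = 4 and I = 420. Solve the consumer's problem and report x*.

Discretionary income = 420 − 6·35.9 − 2·4 = 196.6; x* = 6 + 0.5·196.6/35.9 = 8.7382.

x* = 8.7382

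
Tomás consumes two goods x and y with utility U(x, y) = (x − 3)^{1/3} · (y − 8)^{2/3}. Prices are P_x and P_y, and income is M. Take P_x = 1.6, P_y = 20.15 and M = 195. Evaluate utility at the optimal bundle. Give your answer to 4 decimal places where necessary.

V = 1.7718

MRS = (1/2)·(y−8)/(x−3). Tangency with P_x/P_y gives y−8 = 2·(P_x/P_y)·(x−3).
After buying the subsistence bundle (3, 8), a share 1/3 of the remaining income goes to x: x* = 3 + 1/3·(M − 3P_x − 8P_y)/P_x.
Discretionary income = 195 − 3·1.6 − 8·20.15 = 29; x* = 3 + 1/3·29/1.6 = 9.0417; y* = 8 + 2/3·29/20.15 = 8.9595.
Utility at the optimum: U(9.0417, 8.9595) = 1.7718.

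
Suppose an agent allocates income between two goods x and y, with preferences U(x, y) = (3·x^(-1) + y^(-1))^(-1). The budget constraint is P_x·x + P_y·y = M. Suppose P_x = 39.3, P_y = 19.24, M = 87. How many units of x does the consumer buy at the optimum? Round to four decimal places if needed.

x* = 1.5768

MU_x ∝ 3·x^(-2), MU_y ∝ y^(-2), so MRS = 3·(y/x)^(2) = P_x/P_y.
Hence y/x = ((1/3)·P_x/P_y)^(1/(2)), i.e. raised to the 0.5 power.
Substitute y = (y/x)·x into the budget: x* = M/(P_x + P_y·(y/x)).
Numerically y/x = 0.82515, so x* = 87/(39.3 + 19.24·0.82515) = 1.5768.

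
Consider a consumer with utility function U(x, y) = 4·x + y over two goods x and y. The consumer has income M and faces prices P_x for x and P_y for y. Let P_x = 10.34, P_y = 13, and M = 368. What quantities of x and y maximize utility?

x* = 35.5899, y* = 0

Numerically: x* = 35.5899, y* = 0.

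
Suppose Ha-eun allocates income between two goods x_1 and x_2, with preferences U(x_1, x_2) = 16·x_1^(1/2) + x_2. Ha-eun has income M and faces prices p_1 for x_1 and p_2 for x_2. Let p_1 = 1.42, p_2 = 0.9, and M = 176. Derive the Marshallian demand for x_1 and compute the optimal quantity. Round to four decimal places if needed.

x_1* = 25.7092

Thus x_1* = (8·p_2/p_1)² — independent of M — with the rest of income spent on x_2.
Plugging in: x_1* = (8·0.9/1.42)² = 25.7092.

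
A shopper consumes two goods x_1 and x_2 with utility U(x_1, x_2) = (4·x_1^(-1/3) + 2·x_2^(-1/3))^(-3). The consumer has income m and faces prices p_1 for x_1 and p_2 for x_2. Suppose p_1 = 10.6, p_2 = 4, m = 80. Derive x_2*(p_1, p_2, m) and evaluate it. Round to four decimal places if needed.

x_2* = 6.3577

From the CES first-order condition, 2·(x_2/x_1)^(4/3) = p_1/p_2.
Solve for the ratio: x_2/x_1 = [(1/2)·p_1/p_2]^(0.75).
Substitute x_2 = (x_2/x_1)·x_1 into the budget: x_1* = m/(p_1 + p_2·(x_2/x_1)).
Numerically x_2/x_1 = 1.234986, so x_1* = 80/(10.6 + 4·1.234986) = 5.148 and x_2* = 1.234986·5.148 = 6.3577.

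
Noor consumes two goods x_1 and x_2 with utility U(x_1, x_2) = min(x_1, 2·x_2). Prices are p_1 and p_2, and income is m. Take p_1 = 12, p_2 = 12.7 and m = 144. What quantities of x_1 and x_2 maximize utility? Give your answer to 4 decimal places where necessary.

x_1* = 7.8474, x_2* = 3.9237

Demand: x_1*(p_1,p_2,m) = 2·m/(2·p_1 + p_2), x_2* = m/(2·p_1 + p_2).
Here 2·12 + 12.7 = 36.7, giving x_1* = 7.8474 and x_2* = 3.9237.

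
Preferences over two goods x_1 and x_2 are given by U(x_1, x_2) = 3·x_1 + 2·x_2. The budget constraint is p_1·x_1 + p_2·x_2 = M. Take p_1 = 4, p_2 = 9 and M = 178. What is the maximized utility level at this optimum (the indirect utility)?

Perfect substitutes: compare marginal utility per dollar. 3/p_1 vs 2/p_2 → 0.75 vs 0.2222.
x_1 gives more utility per dollar, so spend all income on x_1: x_1* = M/p_1, x_2* = 0.
Numerically: x_1* = 44.5, x_2* = 0.
Utility at the optimum: U(44.5, 0) = 133.5.

V = 133.5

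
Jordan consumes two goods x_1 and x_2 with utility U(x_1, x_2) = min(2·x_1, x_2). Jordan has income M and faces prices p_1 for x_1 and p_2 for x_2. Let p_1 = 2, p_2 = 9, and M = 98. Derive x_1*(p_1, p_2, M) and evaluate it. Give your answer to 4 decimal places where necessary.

x_1* = 4.9

Demand: x_1*(p_1,p_2,M) = M/(p_1 + 2·p_2), x_2* = 2·M/(p_1 + 2·p_2).
Here 2 + 2·9 = 20, giving x_1* = 4.9.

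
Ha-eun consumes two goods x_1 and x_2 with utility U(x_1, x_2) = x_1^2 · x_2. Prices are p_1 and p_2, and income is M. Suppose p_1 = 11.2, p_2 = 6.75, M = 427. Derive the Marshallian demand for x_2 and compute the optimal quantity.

Tangency: MRS = 2·x_2/x_1 = p_1/p_2.
So 2·p_2·x_2 = p_1·x_1; combined with the budget, a share 2/3 of income goes to x_1.
Demand: x_1*(p_1,p_2,M) = 2/3·M/p_1 and x_2* = 1/3·M/p_2.
At p_1=11.2, p_2=6.75, M=427: x_2* = 1/3·427/6.75 = 21.0864.

x_2* = 21.0864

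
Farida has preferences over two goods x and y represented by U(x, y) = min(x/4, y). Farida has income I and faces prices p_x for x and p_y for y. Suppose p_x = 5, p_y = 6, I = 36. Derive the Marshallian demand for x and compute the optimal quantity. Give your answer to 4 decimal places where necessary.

x* = 5.5385

With perfect complements, no substitution: consume in ratio x:y = 4:1.
Budget: p_x·x + p_y·(1/4)·x = I, so (4·p_x + p_y)·x = 4·I.
Demand: x*(p_x,p_y,I) = 4·I/(4·p_x + p_y), y* = I/(4·p_x + p_y).
Here 4·5 + 6 = 26, giving x* = 5.5385.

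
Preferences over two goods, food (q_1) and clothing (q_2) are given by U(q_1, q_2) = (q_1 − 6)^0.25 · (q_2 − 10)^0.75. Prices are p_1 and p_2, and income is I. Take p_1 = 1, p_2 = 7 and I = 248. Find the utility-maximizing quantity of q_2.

q_2* = 28.4286

MRS = (1/3)·(q_2−10)/(q_1−6). Tangency with p_1/p_2 gives q_2−10 = 3·(p_1/p_2)·(q_1−6).
Substituting into the budget: q_1* = 6 + 0.25·(I − 6·p_1 − 10·p_2)/p_1, and q_2* = 10 + 0.75·(…)/p_2.
Discretionary income = 248 − 6·1 − 10·7 = 172; q_2* = 10 + 0.75·172/7 = 28.4286.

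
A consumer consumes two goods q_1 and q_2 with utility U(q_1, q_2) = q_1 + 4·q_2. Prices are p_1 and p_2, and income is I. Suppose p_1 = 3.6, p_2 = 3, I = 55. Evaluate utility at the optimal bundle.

V = 73.3333

Perfect substitutes: compare marginal utility per dollar. 1/p_1 vs 4/p_2 → 0.2778 vs 1.3333.
q_2 gives more utility per dollar, so spend all income on q_2: q_2* = I/p_2, q_1* = 0.
Numerically: q_1* = 0, q_2* = 18.3333.
Utility at the optimum: U(0, 18.3333) = 73.3333.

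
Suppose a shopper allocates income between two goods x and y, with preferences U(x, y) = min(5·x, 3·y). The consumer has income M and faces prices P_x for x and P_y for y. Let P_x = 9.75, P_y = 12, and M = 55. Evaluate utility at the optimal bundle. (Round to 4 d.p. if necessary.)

Leontief preferences: the optimum is at the kink where x/3 = y/5, i.e. y = (5/3)·x.
Budget: P_x·x + P_y·(5/3)·x = M, so (3·P_x + 5·P_y)·x = 3·M.
Demand: x*(P_x,P_y,M) = 3·M/(3·P_x + 5·P_y), y* = 5·M/(3·P_x + 5·P_y).
Here 3·9.75 + 5·12 = 89.25, giving x* = 1.8487 and y* = 3.0812.
Utility at the optimum: U(1.8487, 3.0812) = 9.2437.

V = 9.2437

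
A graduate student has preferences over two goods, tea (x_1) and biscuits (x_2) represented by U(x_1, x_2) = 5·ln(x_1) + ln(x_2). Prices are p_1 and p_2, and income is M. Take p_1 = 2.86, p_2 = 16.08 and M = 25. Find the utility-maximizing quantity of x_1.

Demand: x_1*(p_1,p_2,M) = 5/6·M/p_1 and x_2* = 1/6·M/p_2.
At p_1=2.86, p_2=16.08, M=25: x_1* = 5/6·25/2.86 = 7.2844.

x_1* = 7.2844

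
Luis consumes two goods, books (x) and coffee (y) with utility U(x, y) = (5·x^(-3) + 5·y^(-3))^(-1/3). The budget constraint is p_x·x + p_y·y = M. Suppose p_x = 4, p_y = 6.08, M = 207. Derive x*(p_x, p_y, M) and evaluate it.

MRS = MU_x/MU_y = (y/x)^(4). Set equal to p_x/p_y.
Solve for the ratio: y/x = [p_x/p_y]^(0.25).
With the ratio pinned down, the budget gives x* = M/(p_x + p_y·(y/x)) and y* = (y/x)·x*.
Numerically y/x = 0.900615, so x* = 207/(4 + 6.08·0.900615) = 21.8453.

x* = 21.8453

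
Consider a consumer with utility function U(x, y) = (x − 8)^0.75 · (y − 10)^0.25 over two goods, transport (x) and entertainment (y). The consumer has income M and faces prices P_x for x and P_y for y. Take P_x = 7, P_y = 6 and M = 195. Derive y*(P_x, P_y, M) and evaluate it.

y* = 13.2917

Discretionary income = 195 − 8·7 − 10·6 = 79; y* = 10 + 0.25·79/6 = 13.2917.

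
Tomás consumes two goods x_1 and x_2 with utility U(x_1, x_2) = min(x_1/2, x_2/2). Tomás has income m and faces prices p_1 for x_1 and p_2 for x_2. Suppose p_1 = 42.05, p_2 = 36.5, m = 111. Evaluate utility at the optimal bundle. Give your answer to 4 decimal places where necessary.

V = 0.7066

With perfect complements, no substitution: consume in ratio x_1:x_2 = 2:2.
Budget: p_1·x_1 + p_2·x_1 = m, so (2·p_1 + 2·p_2)·x_1 = 2·m.
Demand: x_1*(p_1,p_2,m) = 2·m/(2·p_1 + 2·p_2), x_2* = 2·m/(2·p_1 + 2·p_2).
Here 2·42.05 + 2·36.5 = 157.1, giving x_1* = 1.4131 and x_2* = 1.4131.
Utility at the optimum: U(1.4131, 1.4131) = 0.7066.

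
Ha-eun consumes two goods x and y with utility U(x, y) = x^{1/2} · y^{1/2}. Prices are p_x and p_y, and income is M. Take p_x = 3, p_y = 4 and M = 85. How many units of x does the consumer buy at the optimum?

x* = 14.1667

Tangency: MRS = y/x = p_x/p_y.
So 0.5·p_y·y = 0.5·p_x·x; combined with the budget, a share 0.5 of income goes to x.
Demand: x*(p_x,p_y,M) = 0.5·M/p_x and y* = 0.5·M/p_y.
At p_x=3, p_y=4, M=85: x* = 0.5·85/3 = 14.1667.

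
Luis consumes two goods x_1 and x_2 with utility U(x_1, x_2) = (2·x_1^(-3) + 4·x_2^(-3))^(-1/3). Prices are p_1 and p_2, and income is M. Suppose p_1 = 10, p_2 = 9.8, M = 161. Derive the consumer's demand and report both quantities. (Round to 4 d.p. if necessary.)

x_1* = 7.4148, x_2* = 8.8624

Substitute x_2 = (x_2/x_1)·x_1 into the budget: x_1* = M/(p_1 + p_2·(x_2/x_1)).
Numerically x_2/x_1 = 1.195229, so x_1* = 161/(10 + 9.8·1.195229) = 7.4148 and x_2* = 1.195229·7.4148 = 8.8624.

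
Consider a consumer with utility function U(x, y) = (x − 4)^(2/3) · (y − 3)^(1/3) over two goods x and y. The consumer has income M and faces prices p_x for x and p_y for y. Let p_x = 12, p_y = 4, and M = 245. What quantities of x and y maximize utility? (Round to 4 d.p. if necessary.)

x* = 14.2778, y* = 18.4167

Let x' = x−4, y' = y−3. MRS = 2·y'/x' = p_x/p_y.
After buying the subsistence bundle (4, 3), a share 2/3 of the remaining income goes to x: x* = 4 + 2/3·(M − 4p_x − 3p_y)/p_x.
Discretionary income = 245 − 4·12 − 3·4 = 185; x* = 4 + 2/3·185/12 = 14.2778; y* = 3 + 1/3·185/4 = 18.4167.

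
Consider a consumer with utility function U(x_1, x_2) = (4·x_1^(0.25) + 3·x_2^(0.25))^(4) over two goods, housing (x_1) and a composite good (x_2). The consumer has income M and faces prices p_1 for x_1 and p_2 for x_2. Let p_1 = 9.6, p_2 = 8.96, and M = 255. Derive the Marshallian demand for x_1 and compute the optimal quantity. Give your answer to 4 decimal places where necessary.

From the CES first-order condition, (4/3)·(x_2/x_1)^(0.75) = p_1/p_2.
Hence x_2/x_1 = ((3/4)·p_1/p_2)^(1/(0.75)), i.e. raised to the 4/3 power.
Substitute x_2 = (x_2/x_1)·x_1 into the budget: x_1* = M/(p_1 + p_2·(x_2/x_1)).
Numerically x_2/x_1 = 0.747078, so x_1* = 255/(9.6 + 8.96·0.747078) = 15.6501.

x_1* = 15.6501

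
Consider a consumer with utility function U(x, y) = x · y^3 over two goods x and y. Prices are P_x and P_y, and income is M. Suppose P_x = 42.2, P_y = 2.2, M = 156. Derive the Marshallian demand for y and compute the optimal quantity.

MU_x/MU_y = (y)/(3·x); tangency sets this equal to P_x/P_y.
So P_y·y = 3·P_x·x; combined with the budget, a share 0.25 of income goes to x.
Demand: x*(P_x,P_y,M) = 0.25·M/P_x and y* = 0.75·M/P_y.
At P_x=42.2, P_y=2.2, M=156: y* = 0.75·156/2.2 = 53.1818.

y* = 53.1818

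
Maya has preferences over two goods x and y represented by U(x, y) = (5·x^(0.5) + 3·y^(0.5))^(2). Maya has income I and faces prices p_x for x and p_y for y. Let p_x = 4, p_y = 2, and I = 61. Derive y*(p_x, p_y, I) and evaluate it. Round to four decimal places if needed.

From the CES first-order condition, (5/3)·(y/x)^(0.5) = p_x/p_y.
Hence y/x = ((3/5)·p_x/p_y)^(1/(0.5)), i.e. raised to the 2 power.
With the ratio pinned down, the budget gives x* = I/(p_x + p_y·(y/x)) and y* = (y/x)·x*.
Numerically y/x = 1.44, so x* = 61/(4 + 2·1.44) = 8.8663 and y* = 1.44·8.8663 = 12.7674.

y* = 12.7674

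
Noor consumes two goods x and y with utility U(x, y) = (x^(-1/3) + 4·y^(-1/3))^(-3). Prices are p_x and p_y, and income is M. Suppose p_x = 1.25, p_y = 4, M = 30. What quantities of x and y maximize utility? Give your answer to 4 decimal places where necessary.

x* = 5.0178, y* = 5.9319

MU_x ∝ x^(-4/3), MU_y ∝ 4·y^(-4/3), so MRS = (1/4)·(y/x)^(4/3) = p_x/p_y.
Solve for the ratio: y/x = [4·p_x/p_y]^(0.75).
Substitute y = (y/x)·x into the budget: x* = M/(p_x + p_y·(y/x)).
Numerically y/x = 1.182177, so x* = 30/(1.25 + 4·1.182177) = 5.0178 and y* = 1.182177·5.0178 = 5.9319.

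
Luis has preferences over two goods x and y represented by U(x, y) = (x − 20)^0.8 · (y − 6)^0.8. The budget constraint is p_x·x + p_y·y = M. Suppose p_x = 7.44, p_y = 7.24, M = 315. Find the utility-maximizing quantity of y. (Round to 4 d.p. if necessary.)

y* = 14.4779

Let x' = x−20, y' = y−6. MRS = y'/x' = p_x/p_y.
Substituting into the budget: x* = 20 + 0.5·(M − 20·p_x − 6·p_y)/p_x, and y* = 6 + 0.5·(…)/p_y.
Discretionary income = 315 − 20·7.44 − 6·7.24 = 122.76; y* = 6 + 0.5·122.76/7.24 = 14.4779.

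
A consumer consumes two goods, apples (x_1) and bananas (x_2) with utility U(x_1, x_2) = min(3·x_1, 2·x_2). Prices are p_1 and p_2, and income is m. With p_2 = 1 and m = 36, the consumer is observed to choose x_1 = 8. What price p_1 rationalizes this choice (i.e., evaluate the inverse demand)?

p_1 = 3

With perfect complements, no substitution: consume in ratio x_1:x_2 = 2:3.
Budget: p_1·x_1 + p_2·(3/2)·x_1 = m, so (2·p_1 + 3·p_2)·x_1 = 2·m.
Demand: x_1*(p_1,p_2,m) = 2·m/(2·p_1 + 3·p_2), x_2* = 3·m/(2·p_1 + 3·p_2).
Set x_1* = 8 in the demand function and solve for p_1: p_1 = 3.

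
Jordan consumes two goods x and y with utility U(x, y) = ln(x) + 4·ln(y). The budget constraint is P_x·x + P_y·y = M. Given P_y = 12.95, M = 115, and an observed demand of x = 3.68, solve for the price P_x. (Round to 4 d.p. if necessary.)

Tangency: MRS = (1/4)·y/x = P_x/P_y.
So P_y·y = 4·P_x·x; combined with the budget, a share 0.2 of income goes to x.
Demand: x*(P_x,P_y,M) = 0.2·M/P_x and y* = 0.8·M/P_y.
Set x* = 3.68 in the demand function and solve for P_x: P_x = 6.25.

P_x = 6.25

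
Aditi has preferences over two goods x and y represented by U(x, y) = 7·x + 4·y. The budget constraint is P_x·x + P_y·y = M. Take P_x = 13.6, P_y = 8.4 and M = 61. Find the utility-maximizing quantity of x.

x* = 4.4853

x gives more utility per dollar, so spend all income on x: x* = M/P_x, y* = 0.
Numerically: x* = 4.4853, y* = 0.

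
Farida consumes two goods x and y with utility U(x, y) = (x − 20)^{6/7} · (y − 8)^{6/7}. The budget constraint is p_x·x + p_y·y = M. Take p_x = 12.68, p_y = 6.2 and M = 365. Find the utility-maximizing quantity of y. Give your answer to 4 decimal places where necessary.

y* = 12.9839

MRS = (y−8)/(x−20). Tangency with p_x/p_y gives y−8 = (p_x/p_y)·(x−20).
Substituting into the budget: x* = 20 + 0.5·(M − 20·p_x − 8·p_y)/p_x, and y* = 8 + 0.5·(…)/p_y.
Discretionary income = 365 − 20·12.68 − 8·6.2 = 61.8; y* = 8 + 0.5·61.8/6.2 = 12.9839.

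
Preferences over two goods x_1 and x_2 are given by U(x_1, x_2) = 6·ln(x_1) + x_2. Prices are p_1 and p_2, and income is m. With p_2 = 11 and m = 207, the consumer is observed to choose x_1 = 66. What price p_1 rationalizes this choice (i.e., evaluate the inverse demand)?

p_1 = 1

Set MRS = p_1/p_2: (6/x_1)/1 = p_1/p_2.
So x_1*(p_1,p_2) = 6·p_2/p_1, independent of income; and x_2* = (m − 6·p_2)/p_2.
Set x_1* = 66 in the demand function and solve for p_1: p_1 = 1.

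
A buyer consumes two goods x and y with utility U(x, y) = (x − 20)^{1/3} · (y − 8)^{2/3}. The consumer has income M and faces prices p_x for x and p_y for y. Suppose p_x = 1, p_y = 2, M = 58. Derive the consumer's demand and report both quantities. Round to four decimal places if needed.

This is Cobb-Douglas in (x−20, y−8): tangency gives 1/3·p_y·(y−8) = 2/3·p_x·(x−20).
Substituting into the budget: x* = 20 + 1/3·(M − 20·p_x − 8·p_y)/p_x, and y* = 8 + 2/3·(…)/p_y.
Discretionary income = 58 − 20·1 − 8·2 = 22; x* = 20 + 1/3·22/1 = 27.3333; y* = 8 + 2/3·22/2 = 15.3333.

x* = 27.3333, y* = 15.3333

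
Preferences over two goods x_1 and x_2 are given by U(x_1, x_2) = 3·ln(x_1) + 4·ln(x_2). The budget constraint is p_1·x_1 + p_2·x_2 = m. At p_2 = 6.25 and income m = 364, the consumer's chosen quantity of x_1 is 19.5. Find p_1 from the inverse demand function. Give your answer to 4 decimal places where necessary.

p_1 = 8

Tangency: MRS = (3/4)·x_2/x_1 = p_1/p_2.
Rearranging, p_2·x_2 = (4/3)·p_1·x_1. Substituting into the budget gives p_1·x_1·(1 + (4/3)) = m.
Demand: x_1*(p_1,p_2,m) = 3/7·m/p_1 and x_2* = 4/7·m/p_2.
Set x_1* = 19.5 in the demand function and solve for p_1: p_1 = 8.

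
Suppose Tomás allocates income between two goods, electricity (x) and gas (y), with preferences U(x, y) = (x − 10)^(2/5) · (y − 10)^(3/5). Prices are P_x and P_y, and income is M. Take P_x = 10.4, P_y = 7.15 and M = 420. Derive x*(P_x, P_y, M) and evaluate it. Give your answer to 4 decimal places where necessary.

This is Cobb-Douglas in (x−10, y−10): tangency gives 0.4·P_y·(y−10) = 0.6·P_x·(x−10).
Substituting into the budget: x* = 10 + 0.4·(M − 10·P_x − 10·P_y)/P_x, and y* = 10 + 0.6·(…)/P_y.
Discretionary income = 420 − 10·10.4 − 10·7.15 = 244.5; x* = 10 + 0.4·244.5/10.4 = 19.4038.

x* = 19.4038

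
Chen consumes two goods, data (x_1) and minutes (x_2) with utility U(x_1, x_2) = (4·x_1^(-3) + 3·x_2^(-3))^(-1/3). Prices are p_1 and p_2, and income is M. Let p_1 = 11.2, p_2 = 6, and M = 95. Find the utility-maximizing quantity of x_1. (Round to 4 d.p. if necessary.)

MRS = MU_x_1/MU_x_2 = (4/3)·(x_2/x_1)^(4). Set equal to p_1/p_2.
Hence x_2/x_1 = ((3/4)·p_1/p_2)^(1/(4)), i.e. raised to the 0.25 power.
With the ratio pinned down, the budget gives x_1* = M/(p_1 + p_2·(x_2/x_1)) and x_2* = (x_2/x_1)·x_1*.
Numerically x_2/x_1 = 1.087757, so x_1* = 95/(11.2 + 6·1.087757) = 5.3592.

x_1* = 5.3592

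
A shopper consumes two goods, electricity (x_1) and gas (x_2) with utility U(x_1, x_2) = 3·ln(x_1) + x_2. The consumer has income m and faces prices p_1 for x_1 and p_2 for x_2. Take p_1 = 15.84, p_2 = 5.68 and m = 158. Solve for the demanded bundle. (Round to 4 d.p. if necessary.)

x_1* = 1.0758, x_2* = 24.8169

So x_1*(p_1,p_2) = 3·p_2/p_1, independent of income; and x_2* = (m − 3·p_2)/p_2.
At the given prices: x_1* = 3·5.68/15.84 = 1.0758, and x_2* = 24.8169.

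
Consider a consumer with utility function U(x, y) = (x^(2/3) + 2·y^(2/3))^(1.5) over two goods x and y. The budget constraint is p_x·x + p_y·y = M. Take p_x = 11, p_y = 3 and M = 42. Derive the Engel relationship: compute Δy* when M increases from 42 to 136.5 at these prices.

Δy* = 31.2098

MU_x ∝ x^(-1/3), MU_y ∝ 2·y^(-1/3), so MRS = (1/2)·(y/x)^(1/3) = p_x/p_y.
Hence y/x = (2·p_x/p_y)^(1/(1/3)), i.e. raised to the 3 power.
Substitute y = (y/x)·x into the budget: x* = M/(p_x + p_y·(y/x)).
Numerically y/x = 394.37037, so x* = 42/(11 + 3·394.37037) = 0.0352 and y* = 394.37037·0.0352 = 13.871.
At M' = 136.5: y* = 45.0809. Change: 45.0809 − 13.871 = 31.2098.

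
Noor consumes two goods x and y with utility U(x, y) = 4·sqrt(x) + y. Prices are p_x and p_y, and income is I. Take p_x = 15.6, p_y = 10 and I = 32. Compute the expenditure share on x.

Set MRS = p_x/p_y: 2·x^(−1/2) = p_x/p_y.
Solve: √x = 2·p_y/p_x, so x*(p_x,p_y) = (2·p_y/p_x)², and y* = (I − p_x·x*)/p_y.
Plugging in: x* = (2·10/15.6)² = 1.6437, y* = 0.6359.
Expenditure on x: 15.6·1.6437 = 25.641; share = 0.8013.

share on x = 0.8013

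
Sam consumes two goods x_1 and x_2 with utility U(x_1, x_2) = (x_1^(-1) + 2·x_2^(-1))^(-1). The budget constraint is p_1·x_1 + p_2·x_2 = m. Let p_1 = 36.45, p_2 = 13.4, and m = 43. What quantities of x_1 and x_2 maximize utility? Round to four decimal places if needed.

x_1* = 0.6351, x_2* = 1.4814

With the ratio pinned down, the budget gives x_1* = m/(p_1 + p_2·(x_2/x_1)) and x_2* = (x_2/x_1)·x_1*.
Numerically x_2/x_1 = 2.332445, so x_1* = 43/(36.45 + 13.4·2.332445) = 0.6351 and x_2* = 2.332445·0.6351 = 1.4814.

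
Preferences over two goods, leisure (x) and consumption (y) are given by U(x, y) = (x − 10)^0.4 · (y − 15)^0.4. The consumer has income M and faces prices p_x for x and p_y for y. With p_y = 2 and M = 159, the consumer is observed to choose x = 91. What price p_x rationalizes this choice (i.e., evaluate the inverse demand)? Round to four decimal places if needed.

This is Cobb-Douglas in (x−10, y−15): tangency gives 0.4·p_y·(y−15) = 0.4·p_x·(x−10).
Substituting into the budget: x* = 10 + 0.5·(M − 10·p_x − 15·p_y)/p_x, and y* = 15 + 0.5·(…)/p_y.
Set x* = 91 in the demand function and solve for p_x: p_x = 0.75.

p_x = 0.75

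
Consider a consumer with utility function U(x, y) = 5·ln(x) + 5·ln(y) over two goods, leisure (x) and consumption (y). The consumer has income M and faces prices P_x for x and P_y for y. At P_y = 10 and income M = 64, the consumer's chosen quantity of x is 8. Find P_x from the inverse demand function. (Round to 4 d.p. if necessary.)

P_x = 4

MU_x/MU_y = (5·y)/(5·x); tangency sets this equal to P_x/P_y.
So 5·P_y·y = 5·P_x·x; combined with the budget, a share 0.5 of income goes to x.
Demand: x*(P_x,P_y,M) = 0.5·M/P_x and y* = 0.5·M/P_y.
Set x* = 8 in the demand function and solve for P_x: P_x = 4.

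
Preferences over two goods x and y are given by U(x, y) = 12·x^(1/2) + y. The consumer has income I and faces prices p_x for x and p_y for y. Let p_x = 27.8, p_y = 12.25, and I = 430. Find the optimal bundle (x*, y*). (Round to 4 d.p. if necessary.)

Set MRS = p_x/p_y: 6·x^(−1/2) = p_x/p_y.
Solve: √x = 6·p_y/p_x, so x*(p_x,p_y) = (6·p_y/p_x)², and y* = (I − p_x·x*)/p_y.
Plugging in: x* = (6·12.25/27.8)² = 6.9901, y* = 19.2387.

x* = 6.9901, y* = 19.2387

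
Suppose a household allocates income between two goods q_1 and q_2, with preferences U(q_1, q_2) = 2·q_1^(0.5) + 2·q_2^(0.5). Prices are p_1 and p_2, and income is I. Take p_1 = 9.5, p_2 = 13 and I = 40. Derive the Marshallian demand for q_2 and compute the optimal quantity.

q_2* = 1.2991

MU_q_1 ∝ 2·q_1^(-0.5), MU_q_2 ∝ 2·q_2^(-0.5), so MRS = (q_2/q_1)^(0.5) = p_1/p_2.
Hence q_2/q_1 = (p_1/p_2)^(1/(0.5)), i.e. raised to the 2 power.
Substitute q_2 = (q_2/q_1)·q_1 into the budget: q_1* = I/(p_1 + p_2·(q_2/q_1)).
Numerically q_2/q_1 = 0.534024, so q_1* = 40/(9.5 + 13·0.534024) = 2.4327 and q_2* = 0.534024·2.4327 = 1.2991.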